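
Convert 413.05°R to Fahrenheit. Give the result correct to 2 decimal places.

-46.62°F

In Celsius: (413.05 - 491.67) × 5/9 = -43.6778°C.
In Fahrenheit: -43.6778 × 1.8 + 32 = -46.62°F.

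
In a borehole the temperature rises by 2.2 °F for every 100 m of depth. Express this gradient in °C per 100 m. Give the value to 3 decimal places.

1.222 °C/100 m

The quantity depends on a temperature interval, so only the ratio of degree sizes applies; the offset between the scales is irrelevant.
A change of 1°F is a change of 5/9°C, so 2.2 × 5/9 = 1.222.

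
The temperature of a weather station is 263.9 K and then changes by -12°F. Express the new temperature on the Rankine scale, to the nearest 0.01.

Initial temperature in Celsius: 263.9 - 273.15 = -9.2500°C.
The 12°F change is an interval, so only the factor 5/9 applies: -12 × 5/9 = -6.6667°C.
Final Celsius temperature: -9.2500 - 6.6667 = -15.9167°C.
In Rankine: -15.9167 × 1.8 + 491.67 = 463.02°R.

463.02°R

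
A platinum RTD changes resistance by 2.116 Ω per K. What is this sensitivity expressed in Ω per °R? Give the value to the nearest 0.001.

The quantity depends on a temperature interval, so only the ratio of degree sizes applies; the offset between the scales is irrelevant.
A change of 1°R is a change of 5/9 K, so per °R the value is 2.116 × 5/9 = 1.176.

1.176 Ω per °R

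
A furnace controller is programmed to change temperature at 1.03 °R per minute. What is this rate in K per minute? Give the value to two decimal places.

Since only a temperature interval is involved, the additive offset between the scales drops out.
A change of 1°R is a change of 5/9 K, so 1.03 × 5/9 = 0.57.

0.57 K/minute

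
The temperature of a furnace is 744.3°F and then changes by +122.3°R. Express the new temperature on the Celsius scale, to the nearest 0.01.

463.67°C

Initial temperature in Celsius: (744.3 - 32) × 5/9 = 395.7222°C.
The 122.3°R change is an interval, so only the factor 5/9 applies: +122.3 × 5/9 = +67.9444°C.
Final Celsius temperature: 395.7222 + 67.9444 = 463.6667°C.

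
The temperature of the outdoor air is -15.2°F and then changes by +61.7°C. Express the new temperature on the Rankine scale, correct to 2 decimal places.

Initial temperature in Celsius: (-15.2 - 32) × 5/9 = -26.2222°C.
Final Celsius temperature: -26.2222 + 61.7000 = 35.4778°C.
In Rankine: 35.4778 × 1.8 + 491.67 = 555.53°R.

555.53°R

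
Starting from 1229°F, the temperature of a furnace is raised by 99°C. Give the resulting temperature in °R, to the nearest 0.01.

1866.87°R

Initial temperature in Celsius: (1229 - 32) × 5/9 = 665.0000°C.
Final Celsius temperature: 665.0000 + 99.0000 = 764.0000°C.
In Rankine: 764.0000 × 1.8 + 491.67 = 1866.87°R.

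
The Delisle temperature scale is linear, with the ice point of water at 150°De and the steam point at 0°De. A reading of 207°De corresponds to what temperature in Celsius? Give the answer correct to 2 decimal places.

Linear interpolation between the fixed points: C = (207 - 150) × 100 / (0 - 150) = -38.0000°C.

-38.00°C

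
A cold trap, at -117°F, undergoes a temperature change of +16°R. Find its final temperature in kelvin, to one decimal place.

199.3 K

Initial temperature in Celsius: (-117 - 32) × 5/9 = -82.7778°C.
The 16°R change is an interval, so only the factor 5/9 applies: +16 × 5/9 = +8.8889°C.
Final Celsius temperature: -82.7778 + 8.8889 = -73.8889°C.
In kelvin: -73.8889 + 273.15 = 199.3 K.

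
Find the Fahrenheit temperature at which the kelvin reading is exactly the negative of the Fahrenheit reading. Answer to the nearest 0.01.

Let F be the Fahrenheit reading. The kelvin reading is K = 5/9·F + 255.372.
Require K = -1·F: 5/9·F + 255.372 = -1·F.
(14/9)·F = -255.372  ⇒  F = -164.17.

-164.17°F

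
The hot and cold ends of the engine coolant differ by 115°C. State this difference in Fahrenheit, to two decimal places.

An interval of 1°C corresponds to 1.8°F.
115 × 1.8 = 207.00.

207.00°F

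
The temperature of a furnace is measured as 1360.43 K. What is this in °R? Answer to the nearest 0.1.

In Celsius: 1360.43 - 273.15 = 1087.2800°C.
In Rankine: 1087.2800 × 1.8 + 491.67 = 2448.8°R.

2448.8°R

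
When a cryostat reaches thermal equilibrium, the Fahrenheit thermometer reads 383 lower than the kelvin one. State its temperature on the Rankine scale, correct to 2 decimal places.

Let x be the kelvin reading; then the Fahrenheit reading is 1.8·x - 459.67.
(1.8·x - 459.67) - x = -383  ⇒  (0.8)·x = 76.67  ⇒  x = 95.8375 K.
In Celsius: 95.8375 - 273.15 = -177.3125°C.
In Rankine: -177.3125 × 1.8 + 491.67 = 172.51°R.

172.51°R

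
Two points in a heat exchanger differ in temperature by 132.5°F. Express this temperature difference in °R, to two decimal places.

Fahrenheit and Rankine degrees are the same size, so the interval is unchanged: 132.50.

132.50°R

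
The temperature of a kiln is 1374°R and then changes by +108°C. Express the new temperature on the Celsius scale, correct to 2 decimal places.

Initial temperature in Celsius: (1374 - 491.67) × 5/9 = 490.1833°C.
Final Celsius temperature: 490.1833 + 108.0000 = 598.1833°C.

598.18°C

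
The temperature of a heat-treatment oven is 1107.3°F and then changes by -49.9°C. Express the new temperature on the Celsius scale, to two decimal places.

547.49°C

Initial temperature in Celsius: (1107.3 - 32) × 5/9 = 597.3889°C.
Final Celsius temperature: 597.3889 - 49.9000 = 547.4889°C.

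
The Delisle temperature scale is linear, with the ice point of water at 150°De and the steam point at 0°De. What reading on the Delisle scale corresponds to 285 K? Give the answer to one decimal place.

132.2°De

First in Celsius: 285 - 273.15 = 11.8500°C.
Linearly onto the Delisle scale: 150 + (11.8500 / 100) × (0 - 150) = 132.2°De.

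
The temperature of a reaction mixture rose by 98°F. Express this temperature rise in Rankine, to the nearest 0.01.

98.00°R

Fahrenheit and Rankine degrees are the same size, so the interval is unchanged: 98.00.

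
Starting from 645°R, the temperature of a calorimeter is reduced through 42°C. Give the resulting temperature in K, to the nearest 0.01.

Initial temperature in Celsius: (645 - 491.67) × 5/9 = 85.1833°C.
Final Celsius temperature: 85.1833 - 42.0000 = 43.1833°C.
In kelvin: 43.1833 + 273.15 = 316.33 K.

316.33 K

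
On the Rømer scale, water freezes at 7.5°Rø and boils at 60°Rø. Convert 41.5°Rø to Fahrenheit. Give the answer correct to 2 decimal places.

148.57°F

Linear interpolation between the fixed points: C = (41.5 - 7.5) × 100 / (60 - 7.5) = 64.7619°C.
Then 64.7619 × 1.8 + 32 = 148.57°F.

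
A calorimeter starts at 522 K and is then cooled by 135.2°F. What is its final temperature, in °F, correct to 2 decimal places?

Initial temperature in Celsius: 522 - 273.15 = 248.8500°C.
The 135.2°F change is an interval, so only the factor 5/9 applies: -135.2 × 5/9 = -75.1111°C.
Final Celsius temperature: 248.8500 - 75.1111 = 173.7389°C.
In Fahrenheit: 173.7389 × 1.8 + 32 = 344.73°F.

344.73°F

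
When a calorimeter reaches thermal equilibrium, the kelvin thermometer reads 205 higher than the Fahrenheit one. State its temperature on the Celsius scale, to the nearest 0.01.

Let x be the Fahrenheit reading; then the kelvin reading is 5/9·x + 255.372.
(5/9·x + 255.372) - x = 205  ⇒  (-4/9)·x = -50.3722  ⇒  x = 113.3375°F.
In Celsius: (113.3375 - 32) × 5/9 = 45.19°C.

45.19°C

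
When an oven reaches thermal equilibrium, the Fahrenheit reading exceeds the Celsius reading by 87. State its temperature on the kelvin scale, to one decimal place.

Let x be the Fahrenheit reading; then the Celsius reading is 5/9·x - 17.7778.
(5/9·x - 17.7778) - x = -87  ⇒  (-4/9)·x = -69.2222  ⇒  x = 155.7500°F.
In Celsius: (155.75 - 32) × 5/9 = 68.7500°C.
In kelvin: 68.7500 + 273.15 = 341.9 K.

341.9 K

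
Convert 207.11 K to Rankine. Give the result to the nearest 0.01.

In Celsius: 207.11 - 273.15 = -66.0400°C.
In Rankine: -66.0400 × 1.8 + 491.67 = 372.80°R.

372.80°R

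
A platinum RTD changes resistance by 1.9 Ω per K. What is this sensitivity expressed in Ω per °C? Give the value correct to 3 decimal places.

The quantity depends on a temperature interval, so only the ratio of degree sizes applies; the offset between the scales is irrelevant.
A change of 1°C is a change of 1 K, so per °C the value is 1.9 × 1 = 1.900.

1.900 Ω per °C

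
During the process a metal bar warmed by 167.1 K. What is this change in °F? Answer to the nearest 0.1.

For a temperature interval the offset drops out; only the factor 1.8 applies.
167.1 × 1.8 = 300.8.

300.8°F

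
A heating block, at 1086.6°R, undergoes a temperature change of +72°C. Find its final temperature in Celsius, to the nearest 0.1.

Initial temperature in Celsius: (1086.6 - 491.67) × 5/9 = 330.5167°C.
Final Celsius temperature: 330.5167 + 72.0000 = 402.5167°C.

402.5°C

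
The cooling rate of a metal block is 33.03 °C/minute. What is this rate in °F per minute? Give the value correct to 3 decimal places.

The quantity depends on a temperature interval, so only the ratio of degree sizes applies; the offset between the scales is irrelevant.
A change of 1°C is a change of 1.8°F, so 33.03 × 1.8 = 59.454.

59.454 °F/minute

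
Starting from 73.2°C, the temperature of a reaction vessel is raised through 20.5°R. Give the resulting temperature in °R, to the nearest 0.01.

The 20.5°R change is an interval, so only the factor 5/9 applies: +20.5 × 5/9 = +11.3889°C.
Final Celsius temperature: 73.2000 + 11.3889 = 84.5889°C.
In Rankine: 84.5889 × 1.8 + 491.67 = 643.93°R.

643.93°R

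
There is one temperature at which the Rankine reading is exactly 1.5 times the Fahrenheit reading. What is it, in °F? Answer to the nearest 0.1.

919.3°F

Let F be the Fahrenheit reading. The Rankine reading is R = 1·F + 459.67.
Require R = 1.5·F: 1·F + 459.67 = 1.5·F.
(-0.5)·F = -459.67  ⇒  F = 919.3.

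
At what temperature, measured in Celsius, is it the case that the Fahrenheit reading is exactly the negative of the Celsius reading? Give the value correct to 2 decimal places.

Let C be the Celsius reading. The Fahrenheit reading is F = 1.8·C + 32.
Require F = -1·C: 1.8·C + 32 = -1·C.
(2.8)·C = -32  ⇒  C = -11.43.

-11.43°C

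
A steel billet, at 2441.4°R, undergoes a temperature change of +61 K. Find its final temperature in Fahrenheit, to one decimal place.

Initial temperature in Celsius: (2441.4 - 491.67) × 5/9 = 1083.1833°C.
The 61 K change is an interval; Kelvin and Celsius degrees are the same size, so ΔC = +61°C.
Final Celsius temperature: 1083.1833 + 61.0000 = 1144.1833°C.
In Fahrenheit: 1144.1833 × 1.8 + 32 = 2091.5°F.

2091.5°F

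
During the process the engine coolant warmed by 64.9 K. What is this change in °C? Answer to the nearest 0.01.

Kelvin and Celsius degrees are the same size, so the interval is unchanged: 64.90.

64.90°C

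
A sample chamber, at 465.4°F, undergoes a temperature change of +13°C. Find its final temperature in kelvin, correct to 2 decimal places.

526.93 K

Initial temperature in Celsius: (465.4 - 32) × 5/9 = 240.7778°C.
Final Celsius temperature: 240.7778 + 13.0000 = 253.7778°C.
In kelvin: 253.7778 + 273.15 = 526.93 K.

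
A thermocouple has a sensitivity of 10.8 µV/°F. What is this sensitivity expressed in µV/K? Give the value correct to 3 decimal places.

Since only a temperature interval is involved, the additive offset between the scales drops out.
A change of 1 K is a change of 1.8°F, so per K the value is 10.8 × 1.8 = 19.440.

19.440 µV/K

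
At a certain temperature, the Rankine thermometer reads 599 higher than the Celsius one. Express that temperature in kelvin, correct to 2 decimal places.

Let x be the Celsius reading; then the Rankine reading is 1.8·x + 491.67.
(1.8·x + 491.67) - x = 599  ⇒  (0.8)·x = 107.33  ⇒  x = 134.1625°C.
In kelvin: 134.1625 + 273.15 = 407.31 K.

407.31 K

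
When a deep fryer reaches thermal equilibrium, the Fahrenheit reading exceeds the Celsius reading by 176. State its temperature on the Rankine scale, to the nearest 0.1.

815.7°R

Let x be the Fahrenheit reading; then the Celsius reading is 5/9·x - 17.7778.
(5/9·x - 17.7778) - x = -176  ⇒  (-4/9)·x = -158.222  ⇒  x = 356.0000°F.
In Celsius: (356 - 32) × 5/9 = 180.0000°C.
In Rankine: 180.0000 × 1.8 + 491.67 = 815.7°R.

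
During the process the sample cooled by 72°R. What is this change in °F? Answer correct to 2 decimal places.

Rankine and Fahrenheit degrees are the same size, so the interval is unchanged: 72.00.

72.00°F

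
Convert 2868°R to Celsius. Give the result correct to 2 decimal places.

In Celsius: (2868 - 491.67) × 5/9 = 1320.1833°C.

1320.18°C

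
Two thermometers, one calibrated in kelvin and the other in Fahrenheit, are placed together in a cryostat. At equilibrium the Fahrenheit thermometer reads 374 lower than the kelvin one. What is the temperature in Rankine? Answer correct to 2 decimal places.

192.76°R

Let x be the kelvin reading; then the Fahrenheit reading is 1.8·x - 459.67.
(1.8·x - 459.67) - x = -374  ⇒  (0.8)·x = 85.67  ⇒  x = 107.0875 K.
In Celsius: 107.0875 - 273.15 = -166.0625°C.
In Rankine: -166.0625 × 1.8 + 491.67 = 192.76°R.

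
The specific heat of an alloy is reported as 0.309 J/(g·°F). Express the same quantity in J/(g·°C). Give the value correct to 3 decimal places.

Since only a temperature interval is involved, the additive offset between the scales drops out.
A change of 1°C is a change of 1.8°F, so per °C the value is 0.309 × 1.8 = 0.556.

0.556 J/(g·°C)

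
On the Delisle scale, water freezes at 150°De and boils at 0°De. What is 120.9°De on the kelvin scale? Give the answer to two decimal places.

Linear interpolation between the fixed points: C = (120.9 - 150) × 100 / (0 - 150) = 19.4000°C.
Then 19.4000 + 273.15 = 292.55 K.

292.55 K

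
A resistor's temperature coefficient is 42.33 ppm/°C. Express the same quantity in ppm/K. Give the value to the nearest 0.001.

42.330 ppm/K

The quantity depends on a temperature interval, so only the ratio of degree sizes applies; the offset between the scales is irrelevant.
A change of 1 K is a change of 1°C, so per K the value is 42.33 × 1 = 42.330.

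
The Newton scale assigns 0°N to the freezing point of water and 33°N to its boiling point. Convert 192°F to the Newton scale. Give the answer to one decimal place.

29.3°N

First in Celsius: (192 - 32) × 5/9 = 88.8889°C.
Linearly onto the Newton scale: 0 + (88.8889 / 100) × (33 - 0) = 29.3°N.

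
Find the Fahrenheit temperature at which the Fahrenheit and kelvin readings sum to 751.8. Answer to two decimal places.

319.13°F

Let F be the Fahrenheit reading. The kelvin reading is K = 5/9·F + 255.372.
Require F + K = 751.8: (14/9)·F + 255.372 = 751.8.
F = (751.8 - 255.372) / (14/9) = 319.13.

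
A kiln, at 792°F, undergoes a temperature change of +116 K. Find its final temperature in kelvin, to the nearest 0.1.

811.4 K

Initial temperature in Celsius: (792 - 32) × 5/9 = 422.2222°C.
The 116 K change is an interval; Kelvin and Celsius degrees are the same size, so ΔC = +116°C.
Final Celsius temperature: 422.2222 + 116.0000 = 538.2222°C.
In kelvin: 538.2222 + 273.15 = 811.4 K.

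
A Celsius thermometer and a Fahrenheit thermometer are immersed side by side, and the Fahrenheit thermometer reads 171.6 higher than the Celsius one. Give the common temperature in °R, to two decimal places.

Let x be the Celsius reading; then the Fahrenheit reading is 1.8·x + 32.
(1.8·x + 32) - x = 171.6  ⇒  (0.8)·x = 139.6  ⇒  x = 174.5000°C.
In Rankine: 174.5000 × 1.8 + 491.67 = 805.77°R.

805.77°R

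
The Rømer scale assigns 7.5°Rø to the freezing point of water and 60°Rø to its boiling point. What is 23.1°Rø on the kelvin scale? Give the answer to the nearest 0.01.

Linear interpolation between the fixed points: C = (23.1 - 7.5) × 100 / (60 - 7.5) = 29.7143°C.
Then 29.7143 + 273.15 = 302.86 K.

302.86 K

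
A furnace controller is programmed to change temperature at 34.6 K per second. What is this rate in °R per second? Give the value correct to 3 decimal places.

62.280 °R/second

The quantity depends on a temperature interval, so only the ratio of degree sizes applies; the offset between the scales is irrelevant.
A change of 1 K is a change of 1.8°R, so 34.6 × 1.8 = 62.280.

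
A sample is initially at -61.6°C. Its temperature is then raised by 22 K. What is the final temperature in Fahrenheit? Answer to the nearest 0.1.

-39.3°F

The 22 K change is an interval; Kelvin and Celsius degrees are the same size, so ΔC = +22°C.
Final Celsius temperature: -61.6000 + 22.0000 = -39.6000°C.
In Fahrenheit: -39.6000 × 1.8 + 32 = -39.3°F.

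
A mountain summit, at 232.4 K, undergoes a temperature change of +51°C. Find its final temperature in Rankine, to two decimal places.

Initial temperature in Celsius: 232.4 - 273.15 = -40.7500°C.
Final Celsius temperature: -40.7500 + 51.0000 = 10.2500°C.
In Rankine: 10.2500 × 1.8 + 491.67 = 510.12°R.

510.12°R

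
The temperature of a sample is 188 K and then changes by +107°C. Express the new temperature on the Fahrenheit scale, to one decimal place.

Initial temperature in Celsius: 188 - 273.15 = -85.1500°C.
Final Celsius temperature: -85.1500 + 107.0000 = 21.8500°C.
In Fahrenheit: 21.8500 × 1.8 + 32 = 71.3°F.

71.3°F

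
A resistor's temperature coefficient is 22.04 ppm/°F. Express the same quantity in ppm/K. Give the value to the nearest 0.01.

39.67 ppm/K

Since only a temperature interval is involved, the additive offset between the scales drops out.
A change of 1 K is a change of 1.8°F, so per K the value is 22.04 × 1.8 = 39.67.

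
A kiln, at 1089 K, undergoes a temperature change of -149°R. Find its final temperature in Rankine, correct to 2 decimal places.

Initial temperature in Celsius: 1089 - 273.15 = 815.8500°C.
The 149°R change is an interval, so only the factor 5/9 applies: -149 × 5/9 = -82.7778°C.
Final Celsius temperature: 815.8500 - 82.7778 = 733.0722°C.
In Rankine: 733.0722 × 1.8 + 491.67 = 1811.20°R.

1811.20°R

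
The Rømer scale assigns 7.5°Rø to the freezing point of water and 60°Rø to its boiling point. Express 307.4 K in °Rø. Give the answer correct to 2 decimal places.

25.48°Rø

First in Celsius: 307.4 - 273.15 = 34.2500°C.
Linearly onto the Rømer scale: 7.5 + (34.2500 / 100) × (60 - 7.5) = 25.48°Rø.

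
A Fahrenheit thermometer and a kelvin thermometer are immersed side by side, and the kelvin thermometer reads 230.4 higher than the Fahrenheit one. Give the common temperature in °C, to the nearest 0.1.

13.4°C

Let x be the Fahrenheit reading; then the kelvin reading is 5/9·x + 255.372.
(5/9·x + 255.372) - x = 230.4  ⇒  (-4/9)·x = -24.9722  ⇒  x = 56.1875°F.
In Celsius: (56.1875 - 32) × 5/9 = 13.4°C.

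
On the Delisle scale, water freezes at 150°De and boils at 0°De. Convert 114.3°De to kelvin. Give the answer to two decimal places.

Linear interpolation between the fixed points: C = (114.3 - 150) × 100 / (0 - 150) = 23.8000°C.
Then 23.8000 + 273.15 = 296.95 K.

296.95 K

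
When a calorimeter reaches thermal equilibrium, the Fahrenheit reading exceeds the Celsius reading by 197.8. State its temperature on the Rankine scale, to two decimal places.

864.72°R

Let x be the Celsius reading; then the Fahrenheit reading is 1.8·x + 32.
(1.8·x + 32) - x = 197.8  ⇒  (0.8)·x = 165.8  ⇒  x = 207.2500°C.
In Rankine: 207.2500 × 1.8 + 491.67 = 864.72°R.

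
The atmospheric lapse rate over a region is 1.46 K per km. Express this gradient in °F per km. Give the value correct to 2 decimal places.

2.63 °F/km

Since only a temperature interval is involved, the additive offset between the scales drops out.
A change of 1 K is a change of 1.8°F, so 1.46 × 1.8 = 2.63.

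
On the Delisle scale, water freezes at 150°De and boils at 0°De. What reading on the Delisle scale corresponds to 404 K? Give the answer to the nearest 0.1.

-46.3°De

First in Celsius: 404 - 273.15 = 130.8500°C.
Linearly onto the Delisle scale: 150 + (130.8500 / 100) × (0 - 150) = -46.3°De.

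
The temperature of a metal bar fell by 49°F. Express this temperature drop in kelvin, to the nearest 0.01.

27.22 K

For a temperature interval the offset drops out; only the factor 5/9 applies.
49 × 5/9 = 27.22.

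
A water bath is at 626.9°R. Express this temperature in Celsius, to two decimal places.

In Celsius: (626.9 - 491.67) × 5/9 = 75.1278°C.

75.13°C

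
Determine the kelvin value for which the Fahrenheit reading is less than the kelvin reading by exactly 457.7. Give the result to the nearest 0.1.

2.5 K

Let K be the kelvin reading. The Fahrenheit reading is F = 1.8·K - 459.67.
Require F - K = -457.7: (0.8)·K - 459.67 = -457.7.
K = (-457.7 + 459.67) / (0.8) = 2.5.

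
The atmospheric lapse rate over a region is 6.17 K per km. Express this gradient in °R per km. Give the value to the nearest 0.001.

The quantity depends on a temperature interval, so only the ratio of degree sizes applies; the offset between the scales is irrelevant.
A change of 1 K is a change of 1.8°R, so 6.17 × 1.8 = 11.106.

11.106 °R/km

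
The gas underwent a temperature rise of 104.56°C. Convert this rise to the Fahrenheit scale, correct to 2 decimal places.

188.21°F

An interval of 1°C corresponds to 1.8°F.
104.56 × 1.8 = 188.21.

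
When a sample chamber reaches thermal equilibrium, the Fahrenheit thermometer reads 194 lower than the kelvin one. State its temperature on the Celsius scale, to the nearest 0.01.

58.94°C

Let x be the kelvin reading; then the Fahrenheit reading is 1.8·x - 459.67.
(1.8·x - 459.67) - x = -194  ⇒  (0.8)·x = 265.67  ⇒  x = 332.0875 K.
In Celsius: 332.0875 - 273.15 = 58.94°C.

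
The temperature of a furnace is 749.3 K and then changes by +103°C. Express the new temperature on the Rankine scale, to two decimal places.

Initial temperature in Celsius: 749.3 - 273.15 = 476.1500°C.
Final Celsius temperature: 476.1500 + 103.0000 = 579.1500°C.
In Rankine: 579.1500 × 1.8 + 491.67 = 1534.14°R.

1534.14°R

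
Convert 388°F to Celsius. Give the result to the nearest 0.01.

In Celsius: (388 - 32) × 5/9 = 197.7778°C.

197.78°C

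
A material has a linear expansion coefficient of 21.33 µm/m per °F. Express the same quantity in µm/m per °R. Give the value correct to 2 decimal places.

21.33 µm/m per °R

The quantity depends on a temperature interval, so only the ratio of degree sizes applies; the offset between the scales is irrelevant.
A change of 1°R is a change of 1°F, so per °R the value is 21.33 × 1 = 21.33.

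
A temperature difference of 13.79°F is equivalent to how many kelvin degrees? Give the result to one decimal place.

7.7 K

An interval of 1°F corresponds to 5/9 K.
13.79 × 5/9 = 7.7.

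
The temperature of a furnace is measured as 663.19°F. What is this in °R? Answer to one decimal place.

1122.9°R

In Celsius: (663.19 - 32) × 5/9 = 350.6611°C.
In Rankine: 350.6611 × 1.8 + 491.67 = 1122.9°R.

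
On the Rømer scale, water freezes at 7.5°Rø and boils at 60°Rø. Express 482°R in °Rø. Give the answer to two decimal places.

4.68°Rø

First in Celsius: (482 - 491.67) × 5/9 = -5.3722°C.
Linearly onto the Rømer scale: 7.5 + (-5.3722 / 100) × (60 - 7.5) = 4.68°Rø.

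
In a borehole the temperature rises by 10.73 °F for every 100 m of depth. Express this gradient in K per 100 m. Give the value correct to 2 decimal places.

Since only a temperature interval is involved, the additive offset between the scales drops out.
A change of 1°F is a change of 5/9 K, so 10.73 × 5/9 = 5.96.

5.96 K/100 m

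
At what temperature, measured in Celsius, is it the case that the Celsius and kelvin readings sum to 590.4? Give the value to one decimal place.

158.6°C

Let C be the Celsius reading. The kelvin reading is K = 1·C + 273.15.
Require C + K = 590.4: (2)·C + 273.15 = 590.4.
C = (590.4 - 273.15) / (2) = 158.6.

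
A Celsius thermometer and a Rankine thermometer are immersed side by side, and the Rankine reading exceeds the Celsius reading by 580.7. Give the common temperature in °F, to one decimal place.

Let x be the Celsius reading; then the Rankine reading is 1.8·x + 491.67.
(1.8·x + 491.67) - x = 580.7  ⇒  (0.8)·x = 89.03  ⇒  x = 111.2875°C.
In Fahrenheit: 111.2875 × 1.8 + 32 = 232.3°F.

232.3°F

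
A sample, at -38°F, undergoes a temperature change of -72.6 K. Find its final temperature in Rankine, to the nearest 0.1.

Initial temperature in Celsius: (-38 - 32) × 5/9 = -38.8889°C.
The 72.6 K change is an interval; Kelvin and Celsius degrees are the same size, so ΔC = -72.6°C.
Final Celsius temperature: -38.8889 - 72.6000 = -111.4889°C.
In Rankine: -111.4889 × 1.8 + 491.67 = 291.0°R.

291.0°R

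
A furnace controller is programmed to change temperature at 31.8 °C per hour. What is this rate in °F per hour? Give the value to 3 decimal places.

Since only a temperature interval is involved, the additive offset between the scales drops out.
A change of 1°C is a change of 1.8°F, so 31.8 × 1.8 = 57.240.

57.240 °F/hour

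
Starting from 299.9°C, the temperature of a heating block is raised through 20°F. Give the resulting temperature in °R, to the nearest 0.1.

The 20°F change is an interval, so only the factor 5/9 applies: +20 × 5/9 = +11.1111°C.
Final Celsius temperature: 299.9000 + 11.1111 = 311.0111°C.
In Rankine: 311.0111 × 1.8 + 491.67 = 1051.5°R.

1051.5°R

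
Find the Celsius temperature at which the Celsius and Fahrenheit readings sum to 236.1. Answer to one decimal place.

72.9°C

Let C be the Celsius reading. The Fahrenheit reading is F = 1.8·C + 32.
Require C + F = 236.1: (2.8)·C + 32 = 236.1.
C = (236.1 - 32) / (2.8) = 72.9.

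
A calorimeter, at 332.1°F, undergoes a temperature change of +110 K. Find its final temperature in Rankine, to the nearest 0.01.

989.77°R

Initial temperature in Celsius: (332.1 - 32) × 5/9 = 166.7222°C.
The 110 K change is an interval; Kelvin and Celsius degrees are the same size, so ΔC = +110°C.
Final Celsius temperature: 166.7222 + 110.0000 = 276.7222°C.
In Rankine: 276.7222 × 1.8 + 491.67 = 989.77°R.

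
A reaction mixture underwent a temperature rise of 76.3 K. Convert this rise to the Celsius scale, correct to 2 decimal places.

Kelvin and Celsius degrees are the same size, so the interval is unchanged: 76.30.

76.30°C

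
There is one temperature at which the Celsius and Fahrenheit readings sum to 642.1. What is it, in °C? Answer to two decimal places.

217.89°C

Let C be the Celsius reading. The Fahrenheit reading is F = 1.8·C + 32.
Require C + F = 642.1: (2.8)·C + 32 = 642.1.
C = (642.1 - 32) / (2.8) = 217.89.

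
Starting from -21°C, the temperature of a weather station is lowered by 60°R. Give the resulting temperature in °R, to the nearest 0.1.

The 60°R change is an interval, so only the factor 5/9 applies: -60 × 5/9 = -33.3333°C.
Final Celsius temperature: -21.0000 - 33.3333 = -54.3333°C.
In Rankine: -54.3333 × 1.8 + 491.67 = 393.9°R.

393.9°R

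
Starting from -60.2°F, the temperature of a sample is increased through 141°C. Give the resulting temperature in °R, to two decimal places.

653.27°R

Initial temperature in Celsius: (-60.2 - 32) × 5/9 = -51.2222°C.
Final Celsius temperature: -51.2222 + 141.0000 = 89.7778°C.
In Rankine: 89.7778 × 1.8 + 491.67 = 653.27°R.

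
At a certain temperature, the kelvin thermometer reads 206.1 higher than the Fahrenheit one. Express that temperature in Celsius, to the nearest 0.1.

43.8°C

Let x be the Fahrenheit reading; then the kelvin reading is 5/9·x + 255.372.
(5/9·x + 255.372) - x = 206.1  ⇒  (-4/9)·x = -49.2722  ⇒  x = 110.8625°F.
In Celsius: (110.8625 - 32) × 5/9 = 43.8°C.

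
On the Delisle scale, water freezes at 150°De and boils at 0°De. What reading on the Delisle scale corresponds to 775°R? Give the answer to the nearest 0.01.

-86.11°De

First in Celsius: (775 - 491.67) × 5/9 = 157.4056°C.
Linearly onto the Delisle scale: 150 + (157.4056 / 100) × (0 - 150) = -86.11°De.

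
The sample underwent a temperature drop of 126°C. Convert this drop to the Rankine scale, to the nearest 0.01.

Only the scale ratio 1.8 matters for a change in temperature.
126 × 1.8 = 226.80.

226.80°R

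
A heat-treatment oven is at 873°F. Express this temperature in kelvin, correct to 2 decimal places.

740.37 K

In Celsius: (873 - 32) × 5/9 = 467.2222°C.
In kelvin: 467.2222 + 273.15 = 740.37 K.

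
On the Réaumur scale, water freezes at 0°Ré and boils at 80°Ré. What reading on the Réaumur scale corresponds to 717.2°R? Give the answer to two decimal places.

First in Celsius: (717.2 - 491.67) × 5/9 = 125.2944°C.
Linearly onto the Réaumur scale: 0 + (125.2944 / 100) × (80 - 0) = 100.24°Ré.

100.24°Ré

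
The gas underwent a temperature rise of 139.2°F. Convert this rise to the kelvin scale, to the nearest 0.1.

Only the scale ratio 5/9 matters for a change in temperature.
139.2 × 5/9 = 77.3.

77.3 K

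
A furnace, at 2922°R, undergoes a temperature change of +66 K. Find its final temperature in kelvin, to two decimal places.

Initial temperature in Celsius: (2922 - 491.67) × 5/9 = 1350.1833°C.
The 66 K change is an interval; Kelvin and Celsius degrees are the same size, so ΔC = +66°C.
Final Celsius temperature: 1350.1833 + 66.0000 = 1416.1833°C.
In kelvin: 1416.1833 + 273.15 = 1689.33 K.

1689.33 K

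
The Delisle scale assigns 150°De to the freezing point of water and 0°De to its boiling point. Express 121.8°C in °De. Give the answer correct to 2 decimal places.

-32.70°De

Linearly onto the Delisle scale: 150 + (121.8000 / 100) × (0 - 150) = -32.70°De.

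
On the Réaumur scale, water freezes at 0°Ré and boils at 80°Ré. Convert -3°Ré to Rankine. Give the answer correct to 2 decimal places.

Linear interpolation between the fixed points: C = (-3 - 0) × 100 / (80 - 0) = -3.7500°C.
Then -3.7500 × 1.8 + 491.67 = 484.92°R.

484.92°R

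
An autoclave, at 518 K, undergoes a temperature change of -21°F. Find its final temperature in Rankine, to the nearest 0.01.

911.40°R

Initial temperature in Celsius: 518 - 273.15 = 244.8500°C.
The 21°F change is an interval, so only the factor 5/9 applies: -21 × 5/9 = -11.6667°C.
Final Celsius temperature: 244.8500 - 11.6667 = 233.1833°C.
In Rankine: 233.1833 × 1.8 + 491.67 = 911.40°R.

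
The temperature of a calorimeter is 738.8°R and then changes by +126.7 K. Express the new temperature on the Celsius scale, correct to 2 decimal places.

Initial temperature in Celsius: (738.8 - 491.67) × 5/9 = 137.2944°C.
The 126.7 K change is an interval; Kelvin and Celsius degrees are the same size, so ΔC = +126.7°C.
Final Celsius temperature: 137.2944 + 126.7000 = 263.9944°C.

263.99°C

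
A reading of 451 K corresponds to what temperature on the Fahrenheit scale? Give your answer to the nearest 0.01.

352.13°F

In Celsius: 451 - 273.15 = 177.8500°C.
In Fahrenheit: 177.8500 × 1.8 + 32 = 352.13°F.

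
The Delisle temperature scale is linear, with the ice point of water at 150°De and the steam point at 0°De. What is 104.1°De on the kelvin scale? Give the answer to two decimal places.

303.75 K

Linear interpolation between the fixed points: C = (104.1 - 150) × 100 / (0 - 150) = 30.6000°C.
Then 30.6000 + 273.15 = 303.75 K.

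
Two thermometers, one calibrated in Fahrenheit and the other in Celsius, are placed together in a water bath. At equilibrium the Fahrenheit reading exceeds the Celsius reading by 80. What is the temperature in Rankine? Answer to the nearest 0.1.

Let x be the Fahrenheit reading; then the Celsius reading is 5/9·x - 17.7778.
(5/9·x - 17.7778) - x = -80  ⇒  (-4/9)·x = -62.2222  ⇒  x = 140.0000°F.
In Celsius: (140 - 32) × 5/9 = 60.0000°C.
In Rankine: 60.0000 × 1.8 + 491.67 = 599.7°R.

599.7°R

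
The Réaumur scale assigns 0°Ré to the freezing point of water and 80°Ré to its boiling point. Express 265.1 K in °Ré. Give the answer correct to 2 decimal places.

-6.44°Ré

First in Celsius: 265.1 - 273.15 = -8.0500°C.
Linearly onto the Réaumur scale: 0 + (-8.0500 / 100) × (80 - 0) = -6.44°Ré.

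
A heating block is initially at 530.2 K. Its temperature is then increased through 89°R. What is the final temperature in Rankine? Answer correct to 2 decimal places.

Initial temperature in Celsius: 530.2 - 273.15 = 257.0500°C.
The 89°R change is an interval, so only the factor 5/9 applies: +89 × 5/9 = +49.4444°C.
Final Celsius temperature: 257.0500 + 49.4444 = 306.4944°C.
In Rankine: 306.4944 × 1.8 + 491.67 = 1043.36°R.

1043.36°R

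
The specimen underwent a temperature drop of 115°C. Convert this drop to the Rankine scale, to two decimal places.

An interval of 1°C corresponds to 1.8°R.
115 × 1.8 = 207.00.

207.00°R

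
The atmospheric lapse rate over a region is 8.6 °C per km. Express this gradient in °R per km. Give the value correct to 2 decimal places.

The quantity depends on a temperature interval, so only the ratio of degree sizes applies; the offset between the scales is irrelevant.
A change of 1°C is a change of 1.8°R, so 8.6 × 1.8 = 15.48.

15.48 °R/km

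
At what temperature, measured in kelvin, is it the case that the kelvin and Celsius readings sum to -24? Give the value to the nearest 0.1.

124.6 K

Let K be the kelvin reading. The Celsius reading is C = 1·K - 273.15.
Require K + C = -24: (2)·K - 273.15 = -24.
K = (-24 + 273.15) / (2) = 124.6.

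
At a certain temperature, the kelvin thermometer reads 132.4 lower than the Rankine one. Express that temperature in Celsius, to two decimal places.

Let x be the Rankine reading; then the kelvin reading is 5/9·x.
(5/9·x) - x = -132.4  ⇒  (-4/9)·x = -132.4  ⇒  x = 297.9000°R.
In Celsius: (297.9 - 491.67) × 5/9 = -107.65°C.

-107.65°C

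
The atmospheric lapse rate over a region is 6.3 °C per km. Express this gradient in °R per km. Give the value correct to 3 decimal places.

11.340 °R/km

Since only a temperature interval is involved, the additive offset between the scales drops out.
A change of 1°C is a change of 1.8°R, so 6.3 × 1.8 = 11.340.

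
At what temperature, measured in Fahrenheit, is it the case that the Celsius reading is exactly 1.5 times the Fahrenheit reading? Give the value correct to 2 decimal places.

Let F be the Fahrenheit reading. The Celsius reading is C = 5/9·F - 17.7778.
Require C = 1.5·F: 5/9·F - 17.7778 = 1.5·F.
(-17/18)·F = 17.7778  ⇒  F = -18.82.

-18.82°F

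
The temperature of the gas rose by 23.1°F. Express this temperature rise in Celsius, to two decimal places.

12.83°C

An interval of 1°F corresponds to 5/9°C.
23.1 × 5/9 = 12.83.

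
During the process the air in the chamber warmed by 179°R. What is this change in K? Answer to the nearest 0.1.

For a temperature interval the offset drops out; only the factor 5/9 applies.
179 × 5/9 = 99.4.

99.4 K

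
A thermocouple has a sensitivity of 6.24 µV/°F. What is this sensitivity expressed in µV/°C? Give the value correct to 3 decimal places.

The quantity depends on a temperature interval, so only the ratio of degree sizes applies; the offset between the scales is irrelevant.
A change of 1°C is a change of 1.8°F, so per °C the value is 6.24 × 1.8 = 11.232.

11.232 µV/°C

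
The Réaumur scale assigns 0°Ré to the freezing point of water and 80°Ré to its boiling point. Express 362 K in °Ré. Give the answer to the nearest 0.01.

First in Celsius: 362 - 273.15 = 88.8500°C.
Linearly onto the Réaumur scale: 0 + (88.8500 / 100) × (80 - 0) = 71.08°Ré.

71.08°Ré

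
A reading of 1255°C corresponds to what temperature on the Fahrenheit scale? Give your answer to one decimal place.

In Fahrenheit: 1255.0000 × 1.8 + 32 = 2291.0°F.

2291.0°F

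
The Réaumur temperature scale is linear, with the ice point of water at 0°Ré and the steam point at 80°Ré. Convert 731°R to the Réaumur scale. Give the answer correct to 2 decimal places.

First in Celsius: (731 - 491.67) × 5/9 = 132.9611°C.
Linearly onto the Réaumur scale: 0 + (132.9611 / 100) × (80 - 0) = 106.37°Ré.

106.37°Ré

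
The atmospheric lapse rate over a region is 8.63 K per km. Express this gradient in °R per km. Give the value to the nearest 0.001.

15.534 °R/km

The quantity depends on a temperature interval, so only the ratio of degree sizes applies; the offset between the scales is irrelevant.
A change of 1 K is a change of 1.8°R, so 8.63 × 1.8 = 15.534.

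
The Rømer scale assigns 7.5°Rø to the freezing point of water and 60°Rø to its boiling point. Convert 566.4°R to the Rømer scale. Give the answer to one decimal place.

29.3°Rø

First in Celsius: (566.4 - 491.67) × 5/9 = 41.5167°C.
Linearly onto the Rømer scale: 7.5 + (41.5167 / 100) × (60 - 7.5) = 29.3°Rø.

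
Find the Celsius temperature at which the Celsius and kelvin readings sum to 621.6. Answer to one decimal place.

Let C be the Celsius reading. The kelvin reading is K = 1·C + 273.15.
Require C + K = 621.6: (2)·C + 273.15 = 621.6.
C = (621.6 - 273.15) / (2) = 174.2.

174.2°C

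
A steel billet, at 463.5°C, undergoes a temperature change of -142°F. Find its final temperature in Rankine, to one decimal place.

The 142°F change is an interval, so only the factor 5/9 applies: -142 × 5/9 = -78.8889°C.
Final Celsius temperature: 463.5000 - 78.8889 = 384.6111°C.
In Rankine: 384.6111 × 1.8 + 491.67 = 1184.0°R.

1184.0°R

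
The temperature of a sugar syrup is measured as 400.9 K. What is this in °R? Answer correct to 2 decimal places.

In Celsius: 400.9 - 273.15 = 127.7500°C.
In Rankine: 127.7500 × 1.8 + 491.67 = 721.62°R.

721.62°R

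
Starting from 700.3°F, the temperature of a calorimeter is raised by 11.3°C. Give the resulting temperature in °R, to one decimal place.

Initial temperature in Celsius: (700.3 - 32) × 5/9 = 371.2778°C.
Final Celsius temperature: 371.2778 + 11.3000 = 382.5778°C.
In Rankine: 382.5778 × 1.8 + 491.67 = 1180.3°R.

1180.3°R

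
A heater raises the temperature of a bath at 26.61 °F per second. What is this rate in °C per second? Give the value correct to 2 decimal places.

14.78 °C/second

The quantity depends on a temperature interval, so only the ratio of degree sizes applies; the offset between the scales is irrelevant.
A change of 1°F is a change of 5/9°C, so 26.61 × 5/9 = 14.78.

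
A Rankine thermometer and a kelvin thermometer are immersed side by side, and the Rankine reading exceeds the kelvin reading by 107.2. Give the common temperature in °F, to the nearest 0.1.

Let x be the Rankine reading; then the kelvin reading is 5/9·x.
(5/9·x) - x = -107.2  ⇒  (-4/9)·x = -107.2  ⇒  x = 241.2000°R.
In Celsius: (241.2 - 491.67) × 5/9 = -139.1500°C.
In Fahrenheit: -139.1500 × 1.8 + 32 = -218.5°F.

-218.5°F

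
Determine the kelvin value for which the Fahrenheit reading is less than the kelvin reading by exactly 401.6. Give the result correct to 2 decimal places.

72.59 K

Let K be the kelvin reading. The Fahrenheit reading is F = 1.8·K - 459.67.
Require F - K = -401.6: (0.8)·K - 459.67 = -401.6.
K = (-401.6 + 459.67) / (0.8) = 72.59.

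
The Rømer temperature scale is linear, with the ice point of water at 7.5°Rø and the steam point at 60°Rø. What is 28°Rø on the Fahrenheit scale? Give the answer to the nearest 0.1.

102.3°F

Linear interpolation between the fixed points: C = (28 - 7.5) × 100 / (60 - 7.5) = 39.0476°C.
Then 39.0476 × 1.8 + 32 = 102.3°F.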